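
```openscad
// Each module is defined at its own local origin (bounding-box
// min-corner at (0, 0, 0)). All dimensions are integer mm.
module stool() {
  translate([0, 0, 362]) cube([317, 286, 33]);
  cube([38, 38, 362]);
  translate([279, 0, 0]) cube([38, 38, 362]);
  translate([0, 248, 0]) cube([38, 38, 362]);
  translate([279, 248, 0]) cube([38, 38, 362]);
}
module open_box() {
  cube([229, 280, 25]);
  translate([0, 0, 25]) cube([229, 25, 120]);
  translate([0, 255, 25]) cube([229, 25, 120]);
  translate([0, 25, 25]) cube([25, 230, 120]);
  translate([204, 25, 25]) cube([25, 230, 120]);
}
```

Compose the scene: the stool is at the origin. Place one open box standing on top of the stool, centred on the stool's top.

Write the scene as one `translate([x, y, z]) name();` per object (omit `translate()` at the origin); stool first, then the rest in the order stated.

stool();
translate([44, 3, 395]) open_box();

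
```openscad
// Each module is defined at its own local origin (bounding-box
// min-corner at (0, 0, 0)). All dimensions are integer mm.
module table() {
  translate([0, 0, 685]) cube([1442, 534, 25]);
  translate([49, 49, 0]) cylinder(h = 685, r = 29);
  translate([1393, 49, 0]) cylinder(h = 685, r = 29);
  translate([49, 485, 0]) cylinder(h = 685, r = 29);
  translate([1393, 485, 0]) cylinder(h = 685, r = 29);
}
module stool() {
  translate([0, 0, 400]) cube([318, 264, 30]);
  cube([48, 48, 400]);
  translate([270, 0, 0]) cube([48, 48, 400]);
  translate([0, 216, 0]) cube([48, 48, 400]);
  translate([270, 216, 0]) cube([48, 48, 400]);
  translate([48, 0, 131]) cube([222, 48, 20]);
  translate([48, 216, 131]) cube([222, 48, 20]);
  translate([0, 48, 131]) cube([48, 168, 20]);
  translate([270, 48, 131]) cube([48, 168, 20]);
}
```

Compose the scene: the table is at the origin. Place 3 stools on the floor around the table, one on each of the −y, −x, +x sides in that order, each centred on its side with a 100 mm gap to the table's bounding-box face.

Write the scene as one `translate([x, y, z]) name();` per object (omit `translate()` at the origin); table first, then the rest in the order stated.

table();
translate([562, -364, 0]) stool();
translate([-418, 135, 0]) stool();
translate([1542, 135, 0]) stool();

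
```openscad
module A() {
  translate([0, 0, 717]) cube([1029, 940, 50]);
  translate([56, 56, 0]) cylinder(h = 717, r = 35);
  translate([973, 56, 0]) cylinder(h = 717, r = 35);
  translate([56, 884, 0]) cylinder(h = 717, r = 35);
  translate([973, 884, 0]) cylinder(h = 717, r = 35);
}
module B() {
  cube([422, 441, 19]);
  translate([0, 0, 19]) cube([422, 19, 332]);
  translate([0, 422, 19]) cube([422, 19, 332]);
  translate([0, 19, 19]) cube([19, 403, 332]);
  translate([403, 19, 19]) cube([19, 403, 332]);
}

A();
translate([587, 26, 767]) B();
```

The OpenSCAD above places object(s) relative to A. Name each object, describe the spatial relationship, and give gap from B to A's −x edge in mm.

The open box's min-x is at 587; the table's min-x is 0; gap = 587 mm.

A is a table. B is an open box. The open box is on top of the table. The gap from the open box to the table's −x edge is 587 mm.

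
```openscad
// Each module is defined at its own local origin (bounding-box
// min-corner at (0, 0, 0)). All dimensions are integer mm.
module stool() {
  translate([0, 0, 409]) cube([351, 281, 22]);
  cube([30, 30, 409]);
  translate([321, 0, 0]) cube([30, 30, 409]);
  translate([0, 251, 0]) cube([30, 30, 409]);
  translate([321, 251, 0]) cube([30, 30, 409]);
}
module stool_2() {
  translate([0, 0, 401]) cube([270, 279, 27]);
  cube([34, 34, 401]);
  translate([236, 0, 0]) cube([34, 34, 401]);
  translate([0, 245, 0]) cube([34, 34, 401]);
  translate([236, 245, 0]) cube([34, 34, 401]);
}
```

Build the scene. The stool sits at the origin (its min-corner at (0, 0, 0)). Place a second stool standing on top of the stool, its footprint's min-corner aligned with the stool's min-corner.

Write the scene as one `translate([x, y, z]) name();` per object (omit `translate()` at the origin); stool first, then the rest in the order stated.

stool();
translate([0, 0, 431]) stool_2();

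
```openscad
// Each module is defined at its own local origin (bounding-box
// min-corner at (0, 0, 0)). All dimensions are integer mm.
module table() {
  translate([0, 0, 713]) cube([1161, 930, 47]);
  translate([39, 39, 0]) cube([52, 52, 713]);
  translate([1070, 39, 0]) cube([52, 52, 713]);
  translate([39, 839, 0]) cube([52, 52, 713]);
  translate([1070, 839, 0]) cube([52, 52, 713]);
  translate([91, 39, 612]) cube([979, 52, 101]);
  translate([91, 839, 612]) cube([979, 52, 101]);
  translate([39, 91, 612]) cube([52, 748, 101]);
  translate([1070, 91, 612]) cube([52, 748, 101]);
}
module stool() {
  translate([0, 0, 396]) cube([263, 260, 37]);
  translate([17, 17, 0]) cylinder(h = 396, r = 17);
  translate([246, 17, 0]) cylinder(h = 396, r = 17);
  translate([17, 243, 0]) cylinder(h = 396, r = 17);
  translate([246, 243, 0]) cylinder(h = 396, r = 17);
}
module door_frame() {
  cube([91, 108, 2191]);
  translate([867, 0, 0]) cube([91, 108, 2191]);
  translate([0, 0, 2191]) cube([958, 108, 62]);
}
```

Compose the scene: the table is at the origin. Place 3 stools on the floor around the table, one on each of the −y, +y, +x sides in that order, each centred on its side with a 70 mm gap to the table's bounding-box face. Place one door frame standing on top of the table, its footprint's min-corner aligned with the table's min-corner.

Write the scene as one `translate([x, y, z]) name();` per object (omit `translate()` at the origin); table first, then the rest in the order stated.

table();
translate([449, -330, 0]) stool();
translate([449, 1000, 0]) stool();
translate([1231, 335, 0]) stool();
translate([0, 0, 760]) door_frame();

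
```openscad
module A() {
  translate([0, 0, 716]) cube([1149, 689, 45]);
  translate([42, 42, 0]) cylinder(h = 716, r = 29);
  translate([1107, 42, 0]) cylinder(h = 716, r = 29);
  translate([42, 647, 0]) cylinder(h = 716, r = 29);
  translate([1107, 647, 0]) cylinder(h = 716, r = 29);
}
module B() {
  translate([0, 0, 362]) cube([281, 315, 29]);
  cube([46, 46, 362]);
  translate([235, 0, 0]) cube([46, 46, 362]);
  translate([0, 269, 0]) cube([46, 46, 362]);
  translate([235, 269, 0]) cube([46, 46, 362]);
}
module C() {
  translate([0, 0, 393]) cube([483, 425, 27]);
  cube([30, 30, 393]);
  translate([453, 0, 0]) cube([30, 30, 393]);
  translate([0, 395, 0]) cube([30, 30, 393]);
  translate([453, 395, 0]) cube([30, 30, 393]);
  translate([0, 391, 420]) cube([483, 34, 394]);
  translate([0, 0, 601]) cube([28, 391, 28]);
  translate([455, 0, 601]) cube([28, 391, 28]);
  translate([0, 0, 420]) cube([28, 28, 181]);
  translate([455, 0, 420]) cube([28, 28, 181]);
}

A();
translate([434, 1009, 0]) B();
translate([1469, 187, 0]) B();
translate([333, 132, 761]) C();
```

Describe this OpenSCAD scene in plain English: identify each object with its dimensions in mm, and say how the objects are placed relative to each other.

A is a table: top 1149 mm (x) × 689 mm (y), 45 mm thick, upper face at z = 761 mm, on four round legs of 58 mm diameter, each leg's bounding box inset 13 mm from the nearest pair of top edges, running from z = 0 to the bottom of the top.

B is a four-legged stool. The seat is 281×315 mm, 29 mm thick, top at z = 391 mm. It stands on four square legs, each 46×46 mm in cross-section, from z = 0 to the seat underside, each flush with a corner of the seat.

C is a chair. The seat is a 483×425×27 mm slab with its top at z = 420 mm, on four 30×30 mm corner legs (flush with the seat edges, standing on z = 0). A flat backrest 34 mm thick, 394 mm tall, spans the full seat width and rises from the seat top along its +y edge, rear face flush with the rear of the seat. Two armrests of 28×28 mm section run along each side from the seat's front edge to the front of the backrest, top faces 209 mm above the seat top and outer faces flush with the seat's x-edges; a 28×28 mm post under the front of each armrest stands on the seat at the front corner.

Two stools sit around the table at the +y, +x sides. The chair is on top of the table, centred.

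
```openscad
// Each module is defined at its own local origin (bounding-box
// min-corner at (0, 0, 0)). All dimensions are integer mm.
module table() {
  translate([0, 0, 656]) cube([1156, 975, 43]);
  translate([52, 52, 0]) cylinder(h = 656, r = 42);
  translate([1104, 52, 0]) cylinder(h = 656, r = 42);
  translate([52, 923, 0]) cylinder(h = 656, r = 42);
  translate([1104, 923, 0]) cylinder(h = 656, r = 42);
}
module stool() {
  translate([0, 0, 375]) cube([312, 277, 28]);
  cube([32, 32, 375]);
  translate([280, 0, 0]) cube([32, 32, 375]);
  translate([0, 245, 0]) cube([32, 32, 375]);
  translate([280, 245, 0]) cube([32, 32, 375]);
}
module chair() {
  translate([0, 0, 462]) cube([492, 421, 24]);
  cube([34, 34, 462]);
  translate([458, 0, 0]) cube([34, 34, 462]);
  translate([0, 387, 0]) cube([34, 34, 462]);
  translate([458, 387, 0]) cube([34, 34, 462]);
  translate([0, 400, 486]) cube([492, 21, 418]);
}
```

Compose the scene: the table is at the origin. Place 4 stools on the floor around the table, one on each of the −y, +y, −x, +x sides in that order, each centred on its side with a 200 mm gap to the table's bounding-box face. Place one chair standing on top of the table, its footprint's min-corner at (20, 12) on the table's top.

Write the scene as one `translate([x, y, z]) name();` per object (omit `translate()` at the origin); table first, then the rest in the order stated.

table();
translate([422, -477, 0]) stool();
translate([422, 1175, 0]) stool();
translate([-512, 349, 0]) stool();
translate([1356, 349, 0]) stool();
translate([20, 12, 699]) chair();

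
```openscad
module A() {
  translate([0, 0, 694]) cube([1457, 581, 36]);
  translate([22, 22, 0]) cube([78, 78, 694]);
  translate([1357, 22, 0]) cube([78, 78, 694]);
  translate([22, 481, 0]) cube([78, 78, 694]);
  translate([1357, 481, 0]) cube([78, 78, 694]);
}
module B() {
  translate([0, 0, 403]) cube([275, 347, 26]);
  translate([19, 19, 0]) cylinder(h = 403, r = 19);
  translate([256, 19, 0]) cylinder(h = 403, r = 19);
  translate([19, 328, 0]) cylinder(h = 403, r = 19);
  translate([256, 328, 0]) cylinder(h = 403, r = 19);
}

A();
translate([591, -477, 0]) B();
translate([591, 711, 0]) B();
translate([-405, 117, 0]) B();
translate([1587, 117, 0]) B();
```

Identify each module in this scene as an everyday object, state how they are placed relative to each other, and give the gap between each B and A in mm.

Each stool's nearest face is 130 mm from the table's bounding box.

A is a table. B is a stool. Four stools sit around the table at the −y, +y, −x, +x sides. The gap between each stool and the table is 130 mm.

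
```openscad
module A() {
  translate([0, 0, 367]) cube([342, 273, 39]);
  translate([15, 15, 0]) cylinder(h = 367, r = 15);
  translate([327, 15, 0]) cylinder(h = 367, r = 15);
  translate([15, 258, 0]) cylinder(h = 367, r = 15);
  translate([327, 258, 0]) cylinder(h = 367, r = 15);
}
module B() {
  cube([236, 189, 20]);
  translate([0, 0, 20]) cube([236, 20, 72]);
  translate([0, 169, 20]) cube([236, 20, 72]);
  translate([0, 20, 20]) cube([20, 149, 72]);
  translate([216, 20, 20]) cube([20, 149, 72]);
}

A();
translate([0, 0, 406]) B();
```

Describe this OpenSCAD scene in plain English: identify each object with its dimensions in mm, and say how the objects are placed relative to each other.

A is a four-legged stool. The seat is a 342×273×39 mm slab whose top surface is at z = 406 mm; four round legs, each 30 mm in diameter, run from the floor (z = 0) to the underside of the seat, each leg's axis is inset half a diameter from the nearest pair of seat edges (so the leg's bounding box is flush with the corner).

B is an open-topped rectangular box: outside dimensions 236×189×92 mm, with a uniform wall and base thickness of 20 mm. The base is a full 236×189 slab on the floor; four walls sit on top of the base. The front and back walls (the −y and +y sides) span the full width; the two side walls fit between them.

The open box is on top of the stool.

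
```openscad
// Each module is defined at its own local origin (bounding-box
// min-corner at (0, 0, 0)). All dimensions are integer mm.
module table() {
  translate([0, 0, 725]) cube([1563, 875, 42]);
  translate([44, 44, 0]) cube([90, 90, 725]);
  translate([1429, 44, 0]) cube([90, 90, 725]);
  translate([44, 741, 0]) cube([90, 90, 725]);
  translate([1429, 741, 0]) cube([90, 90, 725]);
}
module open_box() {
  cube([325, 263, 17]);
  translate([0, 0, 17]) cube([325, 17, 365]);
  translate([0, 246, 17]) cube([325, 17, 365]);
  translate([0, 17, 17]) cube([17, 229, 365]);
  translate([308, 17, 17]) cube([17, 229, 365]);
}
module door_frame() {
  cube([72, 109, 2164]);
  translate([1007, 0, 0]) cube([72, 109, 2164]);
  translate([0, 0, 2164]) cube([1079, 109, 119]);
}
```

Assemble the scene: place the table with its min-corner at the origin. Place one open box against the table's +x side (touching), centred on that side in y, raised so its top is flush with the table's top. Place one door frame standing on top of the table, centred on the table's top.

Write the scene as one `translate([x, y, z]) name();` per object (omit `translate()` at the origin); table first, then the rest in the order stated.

table();
translate([1563, 306, 385]) open_box();
translate([242, 383, 767]) door_frame();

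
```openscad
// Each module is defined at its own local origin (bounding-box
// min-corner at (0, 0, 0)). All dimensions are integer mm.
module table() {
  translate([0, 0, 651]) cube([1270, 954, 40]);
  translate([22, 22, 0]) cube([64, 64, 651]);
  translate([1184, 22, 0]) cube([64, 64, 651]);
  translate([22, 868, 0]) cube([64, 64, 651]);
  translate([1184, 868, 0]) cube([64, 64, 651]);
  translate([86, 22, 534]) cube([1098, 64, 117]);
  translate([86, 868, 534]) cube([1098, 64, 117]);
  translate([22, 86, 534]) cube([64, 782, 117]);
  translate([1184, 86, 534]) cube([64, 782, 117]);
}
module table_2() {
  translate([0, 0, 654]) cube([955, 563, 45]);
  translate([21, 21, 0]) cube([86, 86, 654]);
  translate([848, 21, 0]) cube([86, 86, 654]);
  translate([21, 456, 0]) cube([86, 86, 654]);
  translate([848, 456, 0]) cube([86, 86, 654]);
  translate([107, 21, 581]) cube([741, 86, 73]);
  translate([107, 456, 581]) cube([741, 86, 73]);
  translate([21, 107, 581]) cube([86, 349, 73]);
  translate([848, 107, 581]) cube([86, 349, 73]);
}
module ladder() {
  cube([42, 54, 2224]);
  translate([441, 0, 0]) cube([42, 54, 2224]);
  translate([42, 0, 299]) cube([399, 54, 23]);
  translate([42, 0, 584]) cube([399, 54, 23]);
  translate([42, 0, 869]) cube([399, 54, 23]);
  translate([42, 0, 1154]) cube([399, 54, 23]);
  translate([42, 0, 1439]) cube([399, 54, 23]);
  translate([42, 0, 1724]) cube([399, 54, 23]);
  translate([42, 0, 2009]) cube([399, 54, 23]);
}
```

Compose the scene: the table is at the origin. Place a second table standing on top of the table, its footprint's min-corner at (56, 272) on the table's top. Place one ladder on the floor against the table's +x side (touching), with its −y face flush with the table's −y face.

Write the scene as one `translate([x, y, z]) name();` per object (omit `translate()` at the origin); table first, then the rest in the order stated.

table();
translate([56, 272, 691]) table_2();
translate([1270, 0, 0]) ladder();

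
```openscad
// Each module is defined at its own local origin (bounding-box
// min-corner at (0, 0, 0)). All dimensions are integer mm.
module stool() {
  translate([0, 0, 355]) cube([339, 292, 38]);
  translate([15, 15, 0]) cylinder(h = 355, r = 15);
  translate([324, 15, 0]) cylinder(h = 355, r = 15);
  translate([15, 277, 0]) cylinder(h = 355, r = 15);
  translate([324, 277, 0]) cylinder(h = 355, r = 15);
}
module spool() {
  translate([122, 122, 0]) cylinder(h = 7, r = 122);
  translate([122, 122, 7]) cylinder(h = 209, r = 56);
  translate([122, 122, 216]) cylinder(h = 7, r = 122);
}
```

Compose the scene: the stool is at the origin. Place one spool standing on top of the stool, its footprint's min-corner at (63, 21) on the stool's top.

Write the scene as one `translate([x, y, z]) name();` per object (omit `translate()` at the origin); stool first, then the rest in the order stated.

stool();
translate([63, 21, 393]) spool();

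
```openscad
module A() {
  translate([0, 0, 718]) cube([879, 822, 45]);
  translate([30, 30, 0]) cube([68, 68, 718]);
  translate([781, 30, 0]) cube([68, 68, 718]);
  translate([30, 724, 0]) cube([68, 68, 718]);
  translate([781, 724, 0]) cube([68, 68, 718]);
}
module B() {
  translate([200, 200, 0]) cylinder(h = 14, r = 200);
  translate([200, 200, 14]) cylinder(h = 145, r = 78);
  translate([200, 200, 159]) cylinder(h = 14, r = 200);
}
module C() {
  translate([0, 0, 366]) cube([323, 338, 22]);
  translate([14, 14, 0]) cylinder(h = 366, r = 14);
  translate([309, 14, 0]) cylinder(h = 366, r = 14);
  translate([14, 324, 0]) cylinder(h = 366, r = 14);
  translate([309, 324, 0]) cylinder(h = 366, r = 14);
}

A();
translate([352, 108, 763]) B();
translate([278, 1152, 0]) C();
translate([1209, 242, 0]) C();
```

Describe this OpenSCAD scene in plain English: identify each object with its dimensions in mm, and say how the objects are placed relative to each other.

A is a rectangular dining table. The top is 879×822×45 mm with its upper surface at z = 763 mm. It stands on four 68×68 mm square legs, each inset 30 mm from the nearest pair of top edges, running from the floor to the underside of the top.

B is a spool: two coaxial disc flanges of radius 200 mm and thickness 14 mm, joined by a core cylinder of radius 78 mm and height 145 mm. The lower flange rests on z = 0 and the three cylinders share a vertical axis.

C is a four-legged stool. The seat is 323×338 mm, 22 mm thick, top at z = 388 mm. It stands on four round legs, each 28 mm in diameter, from z = 0 to the seat underside, each leg's axis is inset half a diameter from the nearest pair of seat edges (so the leg's bounding box is flush with the corner).

The spool is on top of the table. Two stools sit around the table at the +y, +x sides.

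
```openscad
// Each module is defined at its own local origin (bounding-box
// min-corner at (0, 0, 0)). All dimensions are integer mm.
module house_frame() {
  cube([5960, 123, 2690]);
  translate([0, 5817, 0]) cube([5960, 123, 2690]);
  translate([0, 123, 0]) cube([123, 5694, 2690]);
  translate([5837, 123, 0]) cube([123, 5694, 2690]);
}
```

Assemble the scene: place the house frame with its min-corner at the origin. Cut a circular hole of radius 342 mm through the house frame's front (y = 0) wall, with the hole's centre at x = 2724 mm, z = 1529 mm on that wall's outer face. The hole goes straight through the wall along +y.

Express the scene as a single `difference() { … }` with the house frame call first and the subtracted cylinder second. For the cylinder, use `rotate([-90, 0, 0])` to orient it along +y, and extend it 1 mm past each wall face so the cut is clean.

difference() {
  house_frame();
  translate([2724, -1, 1529]) rotate([-90, 0, 0]) cylinder(h = 125, r = 342);
}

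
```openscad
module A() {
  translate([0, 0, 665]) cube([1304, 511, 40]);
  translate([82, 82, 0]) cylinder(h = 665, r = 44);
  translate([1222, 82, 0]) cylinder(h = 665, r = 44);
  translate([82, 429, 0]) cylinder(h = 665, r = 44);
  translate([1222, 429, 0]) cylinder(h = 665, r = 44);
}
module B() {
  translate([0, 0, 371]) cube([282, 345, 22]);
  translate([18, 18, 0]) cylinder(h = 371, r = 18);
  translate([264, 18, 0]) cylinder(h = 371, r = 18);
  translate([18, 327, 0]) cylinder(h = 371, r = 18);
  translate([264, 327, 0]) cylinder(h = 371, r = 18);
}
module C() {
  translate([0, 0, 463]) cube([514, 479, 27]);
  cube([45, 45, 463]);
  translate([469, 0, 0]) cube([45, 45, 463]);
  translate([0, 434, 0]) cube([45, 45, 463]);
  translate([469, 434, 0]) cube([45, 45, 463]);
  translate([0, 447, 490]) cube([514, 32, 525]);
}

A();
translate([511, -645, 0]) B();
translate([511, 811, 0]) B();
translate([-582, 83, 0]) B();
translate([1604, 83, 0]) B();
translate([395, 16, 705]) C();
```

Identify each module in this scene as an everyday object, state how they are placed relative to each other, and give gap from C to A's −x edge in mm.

The chair's min-x is at 395; the table's min-x is 0; gap = 395 mm.

A is a table. B is a stool. C is a chair. Four stools sit around the table at the −y, +y, −x, +x sides. The chair is on top of the table, centred. The gap from the chair to the table's −x edge is 395 mm.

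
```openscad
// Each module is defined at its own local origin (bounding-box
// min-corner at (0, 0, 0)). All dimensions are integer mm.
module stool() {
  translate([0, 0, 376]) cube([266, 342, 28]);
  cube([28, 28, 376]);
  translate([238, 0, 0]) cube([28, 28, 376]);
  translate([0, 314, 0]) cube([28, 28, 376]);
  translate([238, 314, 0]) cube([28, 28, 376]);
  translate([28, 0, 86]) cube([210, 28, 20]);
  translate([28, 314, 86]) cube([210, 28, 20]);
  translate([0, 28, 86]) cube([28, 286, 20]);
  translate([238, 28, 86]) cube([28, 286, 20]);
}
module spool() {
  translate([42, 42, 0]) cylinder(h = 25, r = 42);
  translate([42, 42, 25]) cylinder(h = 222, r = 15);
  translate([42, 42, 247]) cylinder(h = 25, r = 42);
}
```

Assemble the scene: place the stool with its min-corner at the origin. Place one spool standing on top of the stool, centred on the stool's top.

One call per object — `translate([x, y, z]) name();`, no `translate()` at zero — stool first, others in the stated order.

stool();
translate([91, 129, 404]) spool();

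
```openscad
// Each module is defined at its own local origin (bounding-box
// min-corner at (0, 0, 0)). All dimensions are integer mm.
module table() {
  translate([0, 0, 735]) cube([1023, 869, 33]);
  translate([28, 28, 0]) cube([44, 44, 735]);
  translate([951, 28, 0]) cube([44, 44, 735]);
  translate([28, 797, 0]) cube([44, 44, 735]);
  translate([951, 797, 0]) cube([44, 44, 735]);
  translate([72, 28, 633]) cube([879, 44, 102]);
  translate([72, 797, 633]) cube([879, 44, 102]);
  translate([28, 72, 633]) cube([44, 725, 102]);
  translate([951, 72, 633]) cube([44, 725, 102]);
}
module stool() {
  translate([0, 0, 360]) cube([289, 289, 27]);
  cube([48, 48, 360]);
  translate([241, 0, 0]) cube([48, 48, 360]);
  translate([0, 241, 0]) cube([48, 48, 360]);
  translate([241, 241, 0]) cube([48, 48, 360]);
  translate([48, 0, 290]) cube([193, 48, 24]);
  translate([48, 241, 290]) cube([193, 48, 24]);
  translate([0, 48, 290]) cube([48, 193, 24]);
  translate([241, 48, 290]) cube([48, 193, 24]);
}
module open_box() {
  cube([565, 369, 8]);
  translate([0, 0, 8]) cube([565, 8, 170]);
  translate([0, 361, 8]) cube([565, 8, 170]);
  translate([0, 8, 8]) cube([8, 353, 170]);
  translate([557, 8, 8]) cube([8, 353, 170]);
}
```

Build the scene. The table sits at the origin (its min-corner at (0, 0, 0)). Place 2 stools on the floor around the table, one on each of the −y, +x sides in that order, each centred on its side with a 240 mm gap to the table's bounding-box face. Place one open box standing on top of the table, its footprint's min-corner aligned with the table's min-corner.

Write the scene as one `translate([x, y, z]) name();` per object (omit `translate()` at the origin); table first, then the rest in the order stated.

table();
translate([367, -529, 0]) stool();
translate([1263, 290, 0]) stool();
translate([0, 0, 768]) open_box();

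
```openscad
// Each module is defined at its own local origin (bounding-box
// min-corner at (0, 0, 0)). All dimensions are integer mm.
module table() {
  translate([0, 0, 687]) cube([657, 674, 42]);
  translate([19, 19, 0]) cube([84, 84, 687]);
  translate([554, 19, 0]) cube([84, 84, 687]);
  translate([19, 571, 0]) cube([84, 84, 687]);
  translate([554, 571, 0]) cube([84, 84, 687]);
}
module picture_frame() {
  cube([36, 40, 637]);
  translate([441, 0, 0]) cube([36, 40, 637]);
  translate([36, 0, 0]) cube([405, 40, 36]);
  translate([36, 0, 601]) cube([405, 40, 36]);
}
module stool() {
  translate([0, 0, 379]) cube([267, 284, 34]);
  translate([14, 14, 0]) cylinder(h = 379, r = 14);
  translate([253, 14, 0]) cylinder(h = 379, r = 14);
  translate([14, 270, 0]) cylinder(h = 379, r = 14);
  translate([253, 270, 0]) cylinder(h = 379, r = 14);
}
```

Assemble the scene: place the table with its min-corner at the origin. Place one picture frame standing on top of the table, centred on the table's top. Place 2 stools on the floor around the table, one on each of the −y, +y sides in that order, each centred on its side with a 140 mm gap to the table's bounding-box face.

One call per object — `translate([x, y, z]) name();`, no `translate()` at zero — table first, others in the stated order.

table();
translate([90, 317, 729]) picture_frame();
translate([195, -424, 0]) stool();
translate([195, 814, 0]) stool();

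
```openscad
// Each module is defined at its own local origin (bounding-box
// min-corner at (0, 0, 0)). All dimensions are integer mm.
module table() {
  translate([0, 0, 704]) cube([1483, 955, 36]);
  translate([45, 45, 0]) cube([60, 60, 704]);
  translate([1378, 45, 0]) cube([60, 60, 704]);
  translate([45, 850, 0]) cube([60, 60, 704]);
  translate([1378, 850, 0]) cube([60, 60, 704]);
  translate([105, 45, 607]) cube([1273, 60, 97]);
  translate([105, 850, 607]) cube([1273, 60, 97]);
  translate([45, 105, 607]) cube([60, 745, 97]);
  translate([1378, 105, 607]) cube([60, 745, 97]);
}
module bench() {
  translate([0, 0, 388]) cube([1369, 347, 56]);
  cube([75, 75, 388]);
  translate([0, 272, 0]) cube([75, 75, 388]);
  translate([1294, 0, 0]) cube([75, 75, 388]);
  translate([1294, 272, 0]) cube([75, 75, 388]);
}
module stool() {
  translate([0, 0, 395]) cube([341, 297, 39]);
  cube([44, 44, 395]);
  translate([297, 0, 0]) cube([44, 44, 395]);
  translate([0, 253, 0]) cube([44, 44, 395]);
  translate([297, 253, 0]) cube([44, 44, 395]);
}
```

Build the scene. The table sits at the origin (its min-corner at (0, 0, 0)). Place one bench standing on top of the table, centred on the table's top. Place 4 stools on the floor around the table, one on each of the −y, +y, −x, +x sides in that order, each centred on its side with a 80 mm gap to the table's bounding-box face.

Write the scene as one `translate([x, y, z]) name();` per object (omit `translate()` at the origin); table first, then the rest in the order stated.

table();
translate([57, 304, 740]) bench();
translate([571, -377, 0]) stool();
translate([571, 1035, 0]) stool();
translate([-421, 329, 0]) stool();
translate([1563, 329, 0]) stool();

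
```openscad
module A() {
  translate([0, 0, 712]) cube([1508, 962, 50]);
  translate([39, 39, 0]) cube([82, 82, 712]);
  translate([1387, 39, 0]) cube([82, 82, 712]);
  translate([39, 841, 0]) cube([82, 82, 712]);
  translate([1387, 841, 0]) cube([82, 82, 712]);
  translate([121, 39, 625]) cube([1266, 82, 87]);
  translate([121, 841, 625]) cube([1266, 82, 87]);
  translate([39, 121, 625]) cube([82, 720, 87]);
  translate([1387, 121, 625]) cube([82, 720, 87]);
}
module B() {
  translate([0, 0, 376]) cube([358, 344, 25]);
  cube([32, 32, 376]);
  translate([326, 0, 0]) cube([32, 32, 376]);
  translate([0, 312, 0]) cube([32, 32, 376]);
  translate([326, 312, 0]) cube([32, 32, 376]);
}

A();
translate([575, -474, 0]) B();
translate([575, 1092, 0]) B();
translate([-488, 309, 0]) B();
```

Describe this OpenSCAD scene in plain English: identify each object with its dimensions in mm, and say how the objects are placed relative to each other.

A is a table: top 1508 mm (x) × 962 mm (y), 50 mm thick, upper face at z = 762 mm, on four 82×82 mm square legs, each inset 39 mm from the nearest pair of top edges, running from z = 0 to the bottom of the top. Four apron rails, 82 mm thick and 87 mm tall, run between adjacent legs with their top edges flush with the underside of the top and their outer faces flush with the legs' outer faces.

B is a four-legged stool. The seat is 358×344 mm, 25 mm thick, top at z = 401 mm. It stands on four square legs, each 32×32 mm in cross-section, from z = 0 to the seat underside, each flush with a corner of the seat.

Three stools sit around the table at the −y, +y, −x sides.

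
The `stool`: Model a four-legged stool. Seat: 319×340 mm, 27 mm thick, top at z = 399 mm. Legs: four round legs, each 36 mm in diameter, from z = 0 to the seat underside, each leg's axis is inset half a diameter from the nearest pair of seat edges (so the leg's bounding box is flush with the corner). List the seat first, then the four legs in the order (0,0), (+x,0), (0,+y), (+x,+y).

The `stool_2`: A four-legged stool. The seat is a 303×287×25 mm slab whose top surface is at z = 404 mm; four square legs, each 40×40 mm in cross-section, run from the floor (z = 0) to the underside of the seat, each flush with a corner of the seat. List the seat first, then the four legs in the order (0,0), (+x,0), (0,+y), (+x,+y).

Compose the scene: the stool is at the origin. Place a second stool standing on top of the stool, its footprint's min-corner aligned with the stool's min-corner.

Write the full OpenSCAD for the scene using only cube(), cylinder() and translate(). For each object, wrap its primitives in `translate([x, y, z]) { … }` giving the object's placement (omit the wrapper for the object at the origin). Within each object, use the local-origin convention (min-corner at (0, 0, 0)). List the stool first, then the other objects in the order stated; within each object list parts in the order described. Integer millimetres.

translate([0, 0, 372]) cube([319, 340, 27]);
translate([18, 18, 0]) cylinder(h = 372, r = 18);
translate([301, 18, 0]) cylinder(h = 372, r = 18);
translate([18, 322, 0]) cylinder(h = 372, r = 18);
translate([301, 322, 0]) cylinder(h = 372, r = 18);
translate([0, 0, 399]) {
  translate([0, 0, 379]) cube([303, 287, 25]);
  cube([40, 40, 379]);
  translate([263, 0, 0]) cube([40, 40, 379]);
  translate([0, 247, 0]) cube([40, 40, 379]);
  translate([263, 247, 0]) cube([40, 40, 379]);
}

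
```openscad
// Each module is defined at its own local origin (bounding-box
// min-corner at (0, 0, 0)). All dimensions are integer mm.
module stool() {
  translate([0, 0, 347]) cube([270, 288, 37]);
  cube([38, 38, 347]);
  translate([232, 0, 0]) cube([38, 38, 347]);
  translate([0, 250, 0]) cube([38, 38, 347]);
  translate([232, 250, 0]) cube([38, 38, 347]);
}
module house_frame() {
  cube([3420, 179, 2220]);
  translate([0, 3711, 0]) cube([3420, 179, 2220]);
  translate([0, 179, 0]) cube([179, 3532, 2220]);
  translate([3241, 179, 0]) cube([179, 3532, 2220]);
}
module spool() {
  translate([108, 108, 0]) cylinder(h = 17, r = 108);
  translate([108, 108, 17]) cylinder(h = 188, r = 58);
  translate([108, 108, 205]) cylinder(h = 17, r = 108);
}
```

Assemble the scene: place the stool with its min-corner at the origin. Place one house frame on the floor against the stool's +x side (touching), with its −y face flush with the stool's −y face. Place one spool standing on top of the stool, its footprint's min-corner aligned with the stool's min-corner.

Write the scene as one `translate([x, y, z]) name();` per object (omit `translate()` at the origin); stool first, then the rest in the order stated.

stool();
translate([270, 0, 0]) house_frame();
translate([0, 0, 384]) spool();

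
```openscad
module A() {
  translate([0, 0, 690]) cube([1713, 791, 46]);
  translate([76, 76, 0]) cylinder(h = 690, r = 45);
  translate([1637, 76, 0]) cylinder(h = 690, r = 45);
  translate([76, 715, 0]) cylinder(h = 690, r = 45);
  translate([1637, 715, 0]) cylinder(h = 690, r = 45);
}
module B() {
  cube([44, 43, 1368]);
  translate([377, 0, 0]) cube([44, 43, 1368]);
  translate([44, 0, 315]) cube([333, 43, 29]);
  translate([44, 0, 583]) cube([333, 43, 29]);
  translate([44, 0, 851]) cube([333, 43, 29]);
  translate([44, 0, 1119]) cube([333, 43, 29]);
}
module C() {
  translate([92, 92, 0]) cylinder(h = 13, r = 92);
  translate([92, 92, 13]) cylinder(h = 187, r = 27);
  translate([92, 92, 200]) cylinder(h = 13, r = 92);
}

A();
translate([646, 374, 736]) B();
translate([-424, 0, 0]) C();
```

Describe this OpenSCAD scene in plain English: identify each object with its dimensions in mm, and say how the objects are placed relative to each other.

A is a table: top 1713 mm (x) × 791 mm (y), 46 mm thick, upper face at z = 736 mm, on four round legs of 90 mm diameter, each leg's bounding box inset 31 mm from the nearest pair of top edges, running from z = 0 to the bottom of the top.

B is a straight ladder. Two 44×43 mm vertical rails, 1368 mm tall, stand 421 mm apart (outside-to-outside) with their front faces coplanar on the −y side. 4 rungs, each 43 mm deep and 29 mm tall, span between the inner faces of the rails, front faces flush with the rails. The lowest rung's underside is at z = 315 mm and rungs are spaced 268 mm apart (underside to underside).

C is a spool: two coaxial disc flanges of radius 92 mm and thickness 13 mm, joined by a core cylinder of radius 27 mm and height 187 mm. The lower flange rests on z = 0 and the three cylinders share a vertical axis.

The ladder is on top of the table, centred. The spool is on the floor beside the table on its −x side.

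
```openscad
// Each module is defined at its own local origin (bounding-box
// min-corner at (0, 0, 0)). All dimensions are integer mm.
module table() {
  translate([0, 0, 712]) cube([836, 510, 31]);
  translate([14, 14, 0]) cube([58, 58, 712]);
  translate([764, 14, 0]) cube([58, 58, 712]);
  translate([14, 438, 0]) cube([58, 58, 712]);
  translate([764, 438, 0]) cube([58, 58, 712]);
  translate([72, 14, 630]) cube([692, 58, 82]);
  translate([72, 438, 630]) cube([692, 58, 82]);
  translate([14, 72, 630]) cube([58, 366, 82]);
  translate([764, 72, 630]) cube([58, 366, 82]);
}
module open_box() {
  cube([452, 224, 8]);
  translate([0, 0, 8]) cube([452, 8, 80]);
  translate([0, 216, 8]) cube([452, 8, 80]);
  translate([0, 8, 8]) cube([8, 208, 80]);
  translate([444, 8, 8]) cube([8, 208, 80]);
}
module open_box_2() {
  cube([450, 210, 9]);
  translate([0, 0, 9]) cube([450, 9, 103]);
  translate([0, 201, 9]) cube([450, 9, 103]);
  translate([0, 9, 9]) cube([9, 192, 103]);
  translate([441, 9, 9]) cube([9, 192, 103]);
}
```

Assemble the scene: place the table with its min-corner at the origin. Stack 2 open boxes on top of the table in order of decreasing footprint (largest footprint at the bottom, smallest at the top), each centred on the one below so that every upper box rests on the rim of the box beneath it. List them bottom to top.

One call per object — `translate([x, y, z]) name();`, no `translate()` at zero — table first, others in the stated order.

table();
translate([192, 143, 743]) open_box();
translate([193, 150, 831]) open_box_2();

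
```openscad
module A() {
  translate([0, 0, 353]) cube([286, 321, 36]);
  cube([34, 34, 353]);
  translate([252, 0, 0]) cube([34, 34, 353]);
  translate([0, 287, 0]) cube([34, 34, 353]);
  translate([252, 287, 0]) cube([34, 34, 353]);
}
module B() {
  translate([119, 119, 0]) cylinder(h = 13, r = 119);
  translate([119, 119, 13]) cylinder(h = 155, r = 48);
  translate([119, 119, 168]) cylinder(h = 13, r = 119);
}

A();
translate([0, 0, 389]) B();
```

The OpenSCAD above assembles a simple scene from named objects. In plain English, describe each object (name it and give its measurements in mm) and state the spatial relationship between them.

A is a four-legged stool. The seat is 286×321 mm, 36 mm thick, top at z = 389 mm. It stands on four square legs, each 34×34 mm in cross-section, from z = 0 to the seat underside, each flush with a corner of the seat.

B is a spool: two coaxial disc flanges of radius 119 mm and thickness 13 mm, joined by a core cylinder of radius 48 mm and height 155 mm. The lower flange rests on z = 0 and the three cylinders share a vertical axis.

The spool is on top of the stool.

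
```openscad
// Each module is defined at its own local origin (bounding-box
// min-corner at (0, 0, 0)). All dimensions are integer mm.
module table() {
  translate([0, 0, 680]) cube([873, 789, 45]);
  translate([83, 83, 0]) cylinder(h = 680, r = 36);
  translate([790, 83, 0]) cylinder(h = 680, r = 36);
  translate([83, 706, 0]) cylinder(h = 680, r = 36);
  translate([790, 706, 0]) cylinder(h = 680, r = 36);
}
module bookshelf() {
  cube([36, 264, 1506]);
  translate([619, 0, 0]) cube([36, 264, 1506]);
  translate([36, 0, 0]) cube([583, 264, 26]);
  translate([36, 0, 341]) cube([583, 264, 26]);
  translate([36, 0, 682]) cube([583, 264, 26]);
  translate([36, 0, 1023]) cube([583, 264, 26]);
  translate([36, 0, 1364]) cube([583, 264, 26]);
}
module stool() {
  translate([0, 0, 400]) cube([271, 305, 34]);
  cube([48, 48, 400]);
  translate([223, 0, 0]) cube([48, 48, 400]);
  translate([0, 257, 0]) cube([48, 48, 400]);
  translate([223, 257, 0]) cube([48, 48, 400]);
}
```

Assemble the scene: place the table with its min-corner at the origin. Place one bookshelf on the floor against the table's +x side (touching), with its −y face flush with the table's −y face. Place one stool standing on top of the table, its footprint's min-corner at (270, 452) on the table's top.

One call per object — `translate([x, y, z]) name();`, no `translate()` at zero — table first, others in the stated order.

table();
translate([873, 0, 0]) bookshelf();
translate([270, 452, 725]) stool();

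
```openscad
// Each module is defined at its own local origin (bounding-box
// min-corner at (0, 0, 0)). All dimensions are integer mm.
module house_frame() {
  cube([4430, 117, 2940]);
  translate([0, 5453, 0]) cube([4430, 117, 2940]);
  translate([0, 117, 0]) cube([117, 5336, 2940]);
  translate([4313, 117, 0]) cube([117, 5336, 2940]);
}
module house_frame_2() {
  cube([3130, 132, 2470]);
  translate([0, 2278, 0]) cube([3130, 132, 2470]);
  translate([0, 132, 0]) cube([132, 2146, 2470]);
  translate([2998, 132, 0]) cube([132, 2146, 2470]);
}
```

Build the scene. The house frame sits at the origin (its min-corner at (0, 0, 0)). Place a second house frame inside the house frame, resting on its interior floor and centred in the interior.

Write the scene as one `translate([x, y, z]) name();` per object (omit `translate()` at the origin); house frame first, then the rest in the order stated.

house_frame();
translate([650, 1580, 0]) house_frame_2();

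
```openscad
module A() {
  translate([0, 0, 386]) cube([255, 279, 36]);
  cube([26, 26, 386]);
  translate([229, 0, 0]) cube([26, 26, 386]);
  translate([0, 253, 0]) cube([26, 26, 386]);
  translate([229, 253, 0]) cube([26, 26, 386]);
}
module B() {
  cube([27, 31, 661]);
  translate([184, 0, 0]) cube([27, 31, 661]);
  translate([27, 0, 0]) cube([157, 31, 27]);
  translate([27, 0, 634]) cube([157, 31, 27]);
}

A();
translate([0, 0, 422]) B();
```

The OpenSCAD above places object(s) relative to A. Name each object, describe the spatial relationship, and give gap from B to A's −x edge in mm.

A is a stool. B is a picture frame. The picture frame is on top of the stool. The gap from the picture frame to the stool's −x edge is 0 mm.

The picture frame's min-x is at 0; the stool's min-x is 0; gap = 0 mm.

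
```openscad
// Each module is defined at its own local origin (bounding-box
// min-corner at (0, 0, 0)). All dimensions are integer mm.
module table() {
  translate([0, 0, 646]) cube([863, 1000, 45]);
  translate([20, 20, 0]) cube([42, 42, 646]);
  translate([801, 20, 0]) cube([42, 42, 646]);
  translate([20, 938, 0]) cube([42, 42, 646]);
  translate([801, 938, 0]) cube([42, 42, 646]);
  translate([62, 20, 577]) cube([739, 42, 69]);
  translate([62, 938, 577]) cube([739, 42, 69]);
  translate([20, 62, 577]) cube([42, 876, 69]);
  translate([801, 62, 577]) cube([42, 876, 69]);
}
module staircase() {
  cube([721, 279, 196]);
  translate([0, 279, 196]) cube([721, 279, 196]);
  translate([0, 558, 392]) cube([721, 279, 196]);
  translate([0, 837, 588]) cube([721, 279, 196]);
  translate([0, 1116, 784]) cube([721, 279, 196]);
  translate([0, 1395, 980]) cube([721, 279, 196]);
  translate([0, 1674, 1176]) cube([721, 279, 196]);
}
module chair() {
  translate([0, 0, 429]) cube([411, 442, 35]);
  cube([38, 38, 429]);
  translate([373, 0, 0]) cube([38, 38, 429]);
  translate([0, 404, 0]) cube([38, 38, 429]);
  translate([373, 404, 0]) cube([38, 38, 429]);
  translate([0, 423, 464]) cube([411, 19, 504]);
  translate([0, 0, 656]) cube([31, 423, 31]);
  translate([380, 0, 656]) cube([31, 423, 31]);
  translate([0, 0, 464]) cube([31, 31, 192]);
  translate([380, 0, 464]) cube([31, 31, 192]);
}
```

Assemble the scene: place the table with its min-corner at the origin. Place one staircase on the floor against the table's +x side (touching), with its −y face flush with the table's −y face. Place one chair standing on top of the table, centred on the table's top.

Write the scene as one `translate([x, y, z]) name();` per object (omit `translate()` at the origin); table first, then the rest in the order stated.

table();
translate([863, 0, 0]) staircase();
translate([226, 279, 691]) chair();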